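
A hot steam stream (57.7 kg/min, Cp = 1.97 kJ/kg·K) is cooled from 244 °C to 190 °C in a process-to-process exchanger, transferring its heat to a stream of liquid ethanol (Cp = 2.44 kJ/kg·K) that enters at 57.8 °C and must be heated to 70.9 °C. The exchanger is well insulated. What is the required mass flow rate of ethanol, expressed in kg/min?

Heat released by hot stream: Q = 57.7 × 1.97 × (244 − 190) = 6138.1 kJ/min
Energy balance on cold side (adiabatic exchanger): Q = ṁ_c·Cp_c·(T_c,out − T_c,in)
ṁ_c = 6138.1 / [2.44 × (70.9 − 57.8)] = 192.03 kg/min

ṁ_c = 192 kg/min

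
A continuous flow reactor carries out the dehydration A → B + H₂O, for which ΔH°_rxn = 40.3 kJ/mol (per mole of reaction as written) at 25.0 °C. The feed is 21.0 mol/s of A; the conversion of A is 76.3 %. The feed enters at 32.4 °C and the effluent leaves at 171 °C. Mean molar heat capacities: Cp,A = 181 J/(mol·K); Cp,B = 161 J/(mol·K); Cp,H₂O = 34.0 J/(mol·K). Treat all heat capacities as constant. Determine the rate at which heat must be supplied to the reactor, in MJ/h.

Extent of reaction ξ = 0.763 × 21.0 = 16.023 mol/s
Reaction term: ξ·ΔH°_rxn = 16.023 × 40.3 = 645.73 kJ/s
Sensible, feed 32.4→25 °C: -28.127 kJ/s
Outlet flows (mol/s): A 4.977, B 16.023, H₂O 16.023
Sensible, products 25→171 °C: 587.7 kJ/s
Q = ΔH = 1205.3 kJ/s = 1205.3 kW
Heat supplied = 4339.1 MJ/h

Q_in = 4340 MJ/h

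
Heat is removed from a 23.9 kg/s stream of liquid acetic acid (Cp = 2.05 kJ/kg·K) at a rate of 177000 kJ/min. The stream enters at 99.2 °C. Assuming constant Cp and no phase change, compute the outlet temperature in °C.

T_out = 39.0 °C

Q = 177000 kJ/min = 2950 kJ/s
ΔT = Q/(ṁ·Cp) = 2950/(23.9×2.05) = 60.21 K
T_out = 99.2 − 60.21 = 38.99 °C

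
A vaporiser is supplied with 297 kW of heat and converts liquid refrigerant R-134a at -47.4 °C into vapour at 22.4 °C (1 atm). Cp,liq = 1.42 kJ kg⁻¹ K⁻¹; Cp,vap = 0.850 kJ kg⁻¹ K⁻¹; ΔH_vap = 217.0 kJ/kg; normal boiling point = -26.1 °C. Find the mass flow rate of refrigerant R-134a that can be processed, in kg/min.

Δh = 1.42×(-26.1−-47.4) + 217.0 + 0.850×(22.4−-26.1) = 288.47 kJ/kg
Q = 297 kW = 297 kJ/s = 17820 kJ/min
ṁ = Q/Δh = 17820 / 288.47 = 61.774 kg/min

ṁ = 61.8 kg/min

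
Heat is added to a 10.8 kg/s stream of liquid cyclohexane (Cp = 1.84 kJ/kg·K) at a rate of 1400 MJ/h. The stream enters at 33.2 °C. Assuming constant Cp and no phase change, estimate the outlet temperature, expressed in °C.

T_out = 52.8 °C

Q = 1400 MJ/h = 388.89 kJ/s
ΔT = Q/(ṁ·Cp) = 388.89/(10.8×1.84) = 19.57 K
T_out = 33.2 + 19.57 = 52.77 °C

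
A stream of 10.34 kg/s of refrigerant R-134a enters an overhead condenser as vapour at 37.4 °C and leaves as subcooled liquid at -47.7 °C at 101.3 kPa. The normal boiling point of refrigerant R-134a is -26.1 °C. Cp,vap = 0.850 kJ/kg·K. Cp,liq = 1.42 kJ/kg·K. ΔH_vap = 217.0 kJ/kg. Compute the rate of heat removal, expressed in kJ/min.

Q_c = 187000 kJ/min

vapour 37.4→-26.1 °C: -53.975 kJ/kg
condensation at -26.1 °C: -217 kJ/kg
liquid -26.1→-47.7 °C: -30.672 kJ/kg
Δh = -53.975 + -217 + -30.672 = -301.65 kJ/kg
Q = ṁ·Δh = 10.34 kg/s × -301.65 kJ/kg = -3119 kJ/s
|Q| = 3119 kW = 187140 kJ/min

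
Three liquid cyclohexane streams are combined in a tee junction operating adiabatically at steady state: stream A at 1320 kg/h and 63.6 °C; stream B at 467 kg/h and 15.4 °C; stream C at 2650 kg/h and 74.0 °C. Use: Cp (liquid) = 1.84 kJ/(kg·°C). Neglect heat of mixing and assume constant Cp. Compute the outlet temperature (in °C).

Energy balance with Q = 0: Σ ṁᵢCp,ᵢ(T_out − Tᵢ) = 0
Σ ṁᵢCp,ᵢTᵢ = 1320×1.84×63.6 + 467×1.84×15.4 + 2650×1.84×74.0 = 528530
Σ ṁᵢCp,ᵢ = 1320×1.84 + 467×1.84 + 2650×1.84 = 8164.1
T_out = 528530 / 8164.1 = 64.738 °C

T_out = 64.7 °C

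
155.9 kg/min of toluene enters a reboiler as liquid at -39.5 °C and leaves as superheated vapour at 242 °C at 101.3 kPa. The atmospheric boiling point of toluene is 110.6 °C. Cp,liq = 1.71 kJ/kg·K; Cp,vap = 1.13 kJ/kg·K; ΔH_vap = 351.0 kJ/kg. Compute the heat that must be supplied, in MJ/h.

liquid -39.5→110.6 °C: 256.67 kJ/kg
vaporisation at 110.6 °C: 351 kJ/kg
vapour 110.6→242 °C: 148.48 kJ/kg
Δh = 256.67 + 351 + 148.48 = 756.15 kJ/kg
Q = ṁ·Δh = 155.9 kg/min × 756.15 kJ/kg = 117880 kJ/min
|Q| = 1964.7 kW = 7073.1 MJ/h

Q = 7070 MJ/h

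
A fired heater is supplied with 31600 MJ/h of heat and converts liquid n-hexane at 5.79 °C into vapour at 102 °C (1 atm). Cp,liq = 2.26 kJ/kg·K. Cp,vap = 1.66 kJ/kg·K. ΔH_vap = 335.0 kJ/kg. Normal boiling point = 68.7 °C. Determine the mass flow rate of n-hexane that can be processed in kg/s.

ṁ = 16.5 kg/s

Δh = 2.26×(68.7−5.79) + 335.0 + 1.66×(102−68.7) = 532.45 kJ/kg
Q = 31600 MJ/h = 8777.8 kJ/s = 8777.8 kJ/s
ṁ = Q/Δh = 8777.8 / 532.45 = 16.485 kg/s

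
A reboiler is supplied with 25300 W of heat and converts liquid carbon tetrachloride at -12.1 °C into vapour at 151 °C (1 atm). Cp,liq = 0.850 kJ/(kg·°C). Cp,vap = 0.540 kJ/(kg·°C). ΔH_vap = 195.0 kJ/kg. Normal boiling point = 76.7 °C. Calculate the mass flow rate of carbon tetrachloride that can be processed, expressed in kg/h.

ṁ = 293 kg/h

Δh = 0.850×(76.7−-12.1) + 195.0 + 0.540×(151−76.7) = 310.6 kJ/kg
Q = 25300 W = 25.3 kJ/s = 91080 kJ/h
ṁ = Q/Δh = 91080 / 310.6 = 293.24 kg/h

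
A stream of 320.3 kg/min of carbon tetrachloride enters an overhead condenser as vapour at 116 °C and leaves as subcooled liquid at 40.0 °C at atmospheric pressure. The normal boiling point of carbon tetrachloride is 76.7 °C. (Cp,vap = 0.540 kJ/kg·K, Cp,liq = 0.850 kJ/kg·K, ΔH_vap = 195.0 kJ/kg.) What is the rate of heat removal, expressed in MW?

Q_c = 1.32 MW

vapour 116→76.7 °C: -21.222 kJ/kg
condensation at 76.7 °C: -195 kJ/kg
liquid 76.7→40.0 °C: -31.195 kJ/kg
Δh = -21.222 + -195 + -31.195 = -247.42 kJ/kg
Q = ṁ·Δh = 320.3 kg/min × -247.42 kJ/kg = -79248 kJ/min
|Q| = 1320.8 kW = 1.3208 MW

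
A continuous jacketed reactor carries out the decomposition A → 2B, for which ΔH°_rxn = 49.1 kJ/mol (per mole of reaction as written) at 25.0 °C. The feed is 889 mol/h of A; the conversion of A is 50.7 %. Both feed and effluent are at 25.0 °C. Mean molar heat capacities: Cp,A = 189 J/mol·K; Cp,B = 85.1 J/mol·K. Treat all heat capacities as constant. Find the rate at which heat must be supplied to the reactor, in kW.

Q_in = 6.15 kW

Extent of reaction ξ = 0.507 × 889 = 450.72 mol/h
Reaction term: ξ·ΔH°_rxn = 450.72 × 49.1 = 22130 kJ/h
Q = ΔH = 22130 kJ/h = 6.1474 kW
Heat supplied = 6.1474 kW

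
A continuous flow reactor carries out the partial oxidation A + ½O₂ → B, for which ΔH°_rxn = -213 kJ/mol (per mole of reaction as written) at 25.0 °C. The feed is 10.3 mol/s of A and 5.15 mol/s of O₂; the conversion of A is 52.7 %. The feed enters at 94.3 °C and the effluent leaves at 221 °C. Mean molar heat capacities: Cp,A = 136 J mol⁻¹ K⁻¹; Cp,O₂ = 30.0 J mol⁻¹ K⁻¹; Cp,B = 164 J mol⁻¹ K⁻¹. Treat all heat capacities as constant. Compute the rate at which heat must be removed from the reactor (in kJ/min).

Q_out = 56700 kJ/min

Extent of reaction ξ = 0.527 × 10.3 = 5.4281 mol/s
Reaction term: ξ·ΔH°_rxn = 5.4281 × -213 = -1156.2 kJ/s
Sensible, feed 94.3→25 °C: -107.78 kJ/s
Outlet flows (mol/s): A 4.8719, O₂ 2.436, B 5.4281
Sensible, products 25→221 °C: 318.67 kJ/s
Q = ΔH = -945.3 kJ/s = -945.3 kW
Heat removed = 56718 kJ/min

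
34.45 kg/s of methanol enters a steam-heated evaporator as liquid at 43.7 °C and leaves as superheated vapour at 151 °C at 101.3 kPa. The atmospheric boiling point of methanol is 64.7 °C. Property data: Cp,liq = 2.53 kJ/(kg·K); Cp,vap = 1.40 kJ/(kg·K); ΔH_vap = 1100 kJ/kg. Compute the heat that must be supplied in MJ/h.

Q = 158000 MJ/h

liquid 43.7→64.7 °C: 53.13 kJ/kg
vaporisation at 64.7 °C: 1100 kJ/kg
vapour 64.7→151 °C: 120.82 kJ/kg
Δh = 53.13 + 1100 + 120.82 = 1274 kJ/kg
Q = ṁ·Δh = 34.45 kg/s × 1274 kJ/kg = 43888 kJ/s
|Q| = 43888 kW = 158000 MJ/h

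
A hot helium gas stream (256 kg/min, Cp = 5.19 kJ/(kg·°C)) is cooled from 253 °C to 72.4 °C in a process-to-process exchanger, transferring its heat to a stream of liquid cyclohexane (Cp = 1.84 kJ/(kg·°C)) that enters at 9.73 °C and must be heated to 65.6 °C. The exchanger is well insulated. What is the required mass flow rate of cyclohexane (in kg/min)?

Heat released by hot stream: Q = 256 × 5.19 × (253 − 72.4) = 239950 kJ/min
Energy balance on cold side (adiabatic exchanger): Q = ṁ_c·Cp_c·(T_c,out − T_c,in)
ṁ_c = 239950 / [1.84 × (65.6 − 9.73)] = 2334.1 kg/min

ṁ_c = 2330 kg/min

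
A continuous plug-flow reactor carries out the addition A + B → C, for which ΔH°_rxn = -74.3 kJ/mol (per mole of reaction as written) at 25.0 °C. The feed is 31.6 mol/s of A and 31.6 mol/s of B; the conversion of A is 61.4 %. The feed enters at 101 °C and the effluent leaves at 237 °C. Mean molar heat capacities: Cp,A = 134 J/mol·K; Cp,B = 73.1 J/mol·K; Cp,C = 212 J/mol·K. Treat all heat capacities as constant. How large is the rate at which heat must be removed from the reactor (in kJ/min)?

Q_out = 31900 kJ/min

Extent of reaction ξ = 0.614 × 31.6 = 19.402 mol/s
Reaction term: ξ·ΔH°_rxn = 19.402 × -74.3 = -1441.6 kJ/s
Sensible, feed 101→25 °C: -497.37 kJ/s
Outlet flows (mol/s): A 12.198, B 12.198, C 19.402
Sensible, products 25→237 °C: 1407.6 kJ/s
Q = ΔH = -531.41 kJ/s = -531.41 kW
Heat removed = 31885 kJ/min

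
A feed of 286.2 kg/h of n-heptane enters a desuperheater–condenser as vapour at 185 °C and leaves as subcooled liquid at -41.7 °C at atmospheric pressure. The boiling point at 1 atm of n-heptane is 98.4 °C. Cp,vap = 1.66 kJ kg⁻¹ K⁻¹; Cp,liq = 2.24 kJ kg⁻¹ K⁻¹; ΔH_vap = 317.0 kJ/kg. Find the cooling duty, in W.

Q_c = 61600 W

vapour 185→98.4 °C: -143.76 kJ/kg
condensation at 98.4 °C: -317 kJ/kg
liquid 98.4→-41.7 °C: -313.82 kJ/kg
Δh = -143.76 + -317 + -313.82 = -774.58 kJ/kg
Q = ṁ·Δh = 286.2 kg/h × -774.58 kJ/kg = -221680 kJ/h
|Q| = 61.579 kW = 61579 W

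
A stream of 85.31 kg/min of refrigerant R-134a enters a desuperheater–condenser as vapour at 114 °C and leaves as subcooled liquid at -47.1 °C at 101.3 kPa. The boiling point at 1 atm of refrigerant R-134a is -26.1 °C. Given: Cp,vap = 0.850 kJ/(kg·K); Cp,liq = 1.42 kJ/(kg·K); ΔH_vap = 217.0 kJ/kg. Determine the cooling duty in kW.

Q_c = 520 kW

vapour 114→-26.1 °C: -119.08 kJ/kg
condensation at -26.1 °C: -217 kJ/kg
liquid -26.1→-47.1 °C: -29.82 kJ/kg
Δh = -119.08 + -217 + -29.82 = -365.9 kJ/kg
Q = ṁ·Δh = 85.31 kg/min × -365.9 kJ/kg = -31215 kJ/min
|Q| = 520.26 kW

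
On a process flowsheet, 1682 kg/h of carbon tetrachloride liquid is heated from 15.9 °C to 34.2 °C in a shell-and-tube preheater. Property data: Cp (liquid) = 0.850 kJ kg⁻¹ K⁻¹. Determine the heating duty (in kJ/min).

Q = ṁ·Cp·ΔT = 1682 × 0.850 × (34.2 − 15.9) = 26164 kJ/h
Converting: 26164 / 3600 s = 7.2676 kW
Heating duty = 436.06 kJ/min

Q = 436 kJ/min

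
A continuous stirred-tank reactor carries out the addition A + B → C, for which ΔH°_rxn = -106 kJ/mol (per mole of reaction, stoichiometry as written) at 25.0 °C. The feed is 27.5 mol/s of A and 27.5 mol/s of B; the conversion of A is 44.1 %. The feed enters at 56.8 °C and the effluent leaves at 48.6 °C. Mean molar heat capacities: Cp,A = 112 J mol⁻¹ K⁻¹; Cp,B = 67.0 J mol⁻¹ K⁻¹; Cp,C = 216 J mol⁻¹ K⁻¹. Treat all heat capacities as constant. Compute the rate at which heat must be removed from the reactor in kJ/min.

Extent of reaction ξ = 0.441 × 27.5 = 12.127 mol/s
Reaction term: ξ·ΔH°_rxn = 12.127 × -106 = -1285.5 kJ/s
Sensible, feed 56.8→25 °C: -156.54 kJ/s
Outlet flows (mol/s): A 15.373, B 15.373, C 12.127
Sensible, products 25→48.6 °C: 126.76 kJ/s
Q = ΔH = -1315.3 kJ/s = -1315.3 kW
Heat removed = 78917 kJ/min

Q_out = 78900 kJ/min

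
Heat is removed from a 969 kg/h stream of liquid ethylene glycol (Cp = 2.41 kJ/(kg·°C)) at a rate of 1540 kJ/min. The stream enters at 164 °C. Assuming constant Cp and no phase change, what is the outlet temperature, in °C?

Q = 1540 kJ/min = 92400 kJ/h
ΔT = Q/(ṁ·Cp) = 92400/(969×2.41) = 39.567 K
T_out = 164 − 39.567 = 124.43 °C

T_out = 124 °C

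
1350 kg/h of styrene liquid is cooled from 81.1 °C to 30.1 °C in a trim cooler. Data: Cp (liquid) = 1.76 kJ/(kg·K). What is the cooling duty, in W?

Q_c = 33700 W

Q = ṁ·Cp·ΔT = 1350 × 1.76 × (30.1 − 81.1) = -121180 kJ/h
Converting: 121180 / 3600 s = 33.66 kW
Cooling duty = 33660 W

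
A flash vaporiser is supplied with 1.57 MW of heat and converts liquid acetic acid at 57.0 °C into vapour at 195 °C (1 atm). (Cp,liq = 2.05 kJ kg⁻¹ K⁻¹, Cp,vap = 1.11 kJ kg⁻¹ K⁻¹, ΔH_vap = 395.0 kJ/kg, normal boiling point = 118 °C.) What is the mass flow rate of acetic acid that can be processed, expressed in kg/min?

ṁ = 156 kg/min

Δh = 2.05×(118−57.0) + 395.0 + 1.11×(195−118) = 605.52 kJ/kg
Q = 1.57 MW = 1570 kJ/s = 94200 kJ/min
ṁ = Q/Δh = 94200 / 605.52 = 155.57 kg/min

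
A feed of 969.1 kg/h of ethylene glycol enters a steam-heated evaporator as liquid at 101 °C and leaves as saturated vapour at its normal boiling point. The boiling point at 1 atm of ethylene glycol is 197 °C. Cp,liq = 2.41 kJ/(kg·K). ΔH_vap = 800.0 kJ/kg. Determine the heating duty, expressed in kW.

Q = 278 kW

liquid 101→197 °C: 231.36 kJ/kg
vaporisation at 197 °C: 800 kJ/kg
Δh = 231.36 + 800 = 1031.4 kJ/kg
Q = ṁ·Δh = 969.1 kg/h × 1031.4 kJ/kg = 999490 kJ/h
|Q| = 277.64 kW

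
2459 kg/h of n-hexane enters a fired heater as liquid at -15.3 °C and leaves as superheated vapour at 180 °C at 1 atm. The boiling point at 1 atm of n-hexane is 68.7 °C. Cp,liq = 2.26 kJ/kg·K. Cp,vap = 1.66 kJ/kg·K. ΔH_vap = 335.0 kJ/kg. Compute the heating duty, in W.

Q = 485000 W

liquid -15.3→68.7 °C: 189.84 kJ/kg
vaporisation at 68.7 °C: 335 kJ/kg
vapour 68.7→180 °C: 184.76 kJ/kg
Δh = 189.84 + 335 + 184.76 = 709.6 kJ/kg
Q = ṁ·Δh = 2459 kg/h × 709.6 kJ/kg = 1.7449e+06 kJ/h
|Q| = 484.69 kW = 484690 W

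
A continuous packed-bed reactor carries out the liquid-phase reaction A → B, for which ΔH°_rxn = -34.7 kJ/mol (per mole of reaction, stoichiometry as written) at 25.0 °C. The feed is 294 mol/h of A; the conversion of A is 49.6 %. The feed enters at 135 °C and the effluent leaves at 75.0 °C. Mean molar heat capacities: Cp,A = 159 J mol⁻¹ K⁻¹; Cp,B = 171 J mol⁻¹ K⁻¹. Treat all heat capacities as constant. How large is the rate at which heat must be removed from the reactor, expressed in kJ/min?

Extent of reaction ξ = 0.496 × 294 = 145.82 mol/h
Reaction term: ξ·ΔH°_rxn = 145.82 × -34.7 = -5060.1 kJ/h
Sensible, feed 135→25 °C: -5142.1 kJ/h
Outlet flows (mol/h): A 148.18, B 145.82
Sensible, products 25→75.0 °C: 2424.8 kJ/h
Q = ΔH = -7777.4 kJ/h = -2.1604 kW
Heat removed = 129.62 kJ/min

Q_out = 130 kJ/min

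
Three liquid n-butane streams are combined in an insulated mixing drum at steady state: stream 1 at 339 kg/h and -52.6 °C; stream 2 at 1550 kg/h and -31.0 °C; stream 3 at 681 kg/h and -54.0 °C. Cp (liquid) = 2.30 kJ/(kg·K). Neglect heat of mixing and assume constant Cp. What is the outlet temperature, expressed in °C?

Energy balance with Q = 0: Σ ṁᵢCp,ᵢ(T_out − Tᵢ) = 0
T_out = Σ ṁᵢCp,ᵢTᵢ / Σ ṁᵢCp,ᵢ
      = -236110 / 5911 = -39.944 °C

T_out = -39.9 °C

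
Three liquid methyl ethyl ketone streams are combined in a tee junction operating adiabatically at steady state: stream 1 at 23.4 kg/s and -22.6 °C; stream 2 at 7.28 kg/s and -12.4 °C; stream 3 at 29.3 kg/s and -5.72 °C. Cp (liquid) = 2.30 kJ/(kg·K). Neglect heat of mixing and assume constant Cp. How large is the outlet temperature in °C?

Energy balance with Q = 0: Σ ṁᵢCp,ᵢ(T_out − Tᵢ) = 0
Σ ṁᵢCp,ᵢTᵢ = 23.4×2.30×-22.6 + 7.28×2.30×-12.4 + 29.3×2.30×-5.72 = -1809.4
Σ ṁᵢCp,ᵢ = 23.4×2.30 + 7.28×2.30 + 29.3×2.30 = 137.95
T_out = -1809.4 / 137.95 = -13.116 °C

T_out = -13.1 °C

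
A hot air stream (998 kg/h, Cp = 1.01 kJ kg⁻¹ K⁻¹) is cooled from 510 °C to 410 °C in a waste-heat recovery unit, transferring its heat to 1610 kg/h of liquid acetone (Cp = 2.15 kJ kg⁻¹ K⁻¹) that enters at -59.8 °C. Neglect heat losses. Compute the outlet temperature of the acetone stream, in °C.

T_c,out = -30.7 °C

Heat released by hot stream: Q = 998 × 1.01 × (510 − 410) = 100800 kJ/h
Energy balance on cold side (adiabatic exchanger): Q = ṁ_c·Cp_c·(T_c,out − T_c,in)
T_c,out = -59.8 + 100800/(1610 × 2.15) = -30.68 °C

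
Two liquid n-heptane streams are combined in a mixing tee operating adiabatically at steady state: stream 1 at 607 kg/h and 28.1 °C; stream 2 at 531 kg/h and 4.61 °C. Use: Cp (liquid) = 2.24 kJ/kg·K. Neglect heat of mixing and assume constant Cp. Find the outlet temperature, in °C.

T_out = 17.1 °C

Adiabatic, steady state ⇒ Σ ṁᵢCp,ᵢ(T_out − Tᵢ) = 0
Σ ṁᵢCp,ᵢTᵢ = 607×2.24×28.1 + 531×2.24×4.61 = 43690
Σ ṁᵢCp,ᵢ = 607×2.24 + 531×2.24 = 2549.1
T_out = 43690 / 2549.1 = 17.139 °C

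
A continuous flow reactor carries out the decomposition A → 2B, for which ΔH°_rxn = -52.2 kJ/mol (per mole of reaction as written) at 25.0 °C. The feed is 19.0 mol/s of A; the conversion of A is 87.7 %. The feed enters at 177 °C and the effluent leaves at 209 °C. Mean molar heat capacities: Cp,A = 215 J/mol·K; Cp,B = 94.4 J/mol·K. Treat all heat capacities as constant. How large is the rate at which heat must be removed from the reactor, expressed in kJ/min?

Q_out = 49200 kJ/min

Extent of reaction ξ = 0.877 × 19.0 = 16.663 mol/s
Reaction term: ξ·ΔH°_rxn = 16.663 × -52.2 = -869.81 kJ/s
Sensible, feed 177→25 °C: -620.92 kJ/s
Outlet flows (mol/s): A 2.337, B 33.326
Sensible, products 25→209 °C: 671.31 kJ/s
Q = ΔH = -819.42 kJ/s = -819.42 kW
Heat removed = 49165 kJ/min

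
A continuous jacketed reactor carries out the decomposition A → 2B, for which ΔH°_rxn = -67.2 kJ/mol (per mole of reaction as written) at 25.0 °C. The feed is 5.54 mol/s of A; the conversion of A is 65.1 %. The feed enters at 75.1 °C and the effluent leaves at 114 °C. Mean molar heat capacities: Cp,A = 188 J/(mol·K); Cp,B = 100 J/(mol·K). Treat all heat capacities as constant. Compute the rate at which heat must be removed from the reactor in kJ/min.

Extent of reaction ξ = 0.651 × 5.54 = 3.6065 mol/s
Reaction term: ξ·ΔH°_rxn = 3.6065 × -67.2 = -242.36 kJ/s
Sensible, feed 75.1→25 °C: -52.18 kJ/s
Outlet flows (mol/s): A 1.9335, B 7.2131
Sensible, products 25→114 °C: 96.547 kJ/s
Q = ΔH = -197.99 kJ/s = -197.99 kW
Heat removed = 11880 kJ/min

Q_out = 11900 kJ/min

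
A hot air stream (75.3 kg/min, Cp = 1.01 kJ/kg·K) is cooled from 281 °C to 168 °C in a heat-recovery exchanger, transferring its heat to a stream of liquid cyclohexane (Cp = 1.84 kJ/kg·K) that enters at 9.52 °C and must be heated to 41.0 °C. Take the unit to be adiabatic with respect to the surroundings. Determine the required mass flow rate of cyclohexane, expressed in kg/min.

ṁ_c = 148 kg/min

Heat released by hot stream: Q = 75.3 × 1.01 × (281 − 168) = 8594 kJ/min
Energy balance on cold side (adiabatic exchanger): Q = ṁ_c·Cp_c·(T_c,out − T_c,in)
ṁ_c = 8594 / [1.84 × (41.0 − 9.52)] = 148.37 kg/min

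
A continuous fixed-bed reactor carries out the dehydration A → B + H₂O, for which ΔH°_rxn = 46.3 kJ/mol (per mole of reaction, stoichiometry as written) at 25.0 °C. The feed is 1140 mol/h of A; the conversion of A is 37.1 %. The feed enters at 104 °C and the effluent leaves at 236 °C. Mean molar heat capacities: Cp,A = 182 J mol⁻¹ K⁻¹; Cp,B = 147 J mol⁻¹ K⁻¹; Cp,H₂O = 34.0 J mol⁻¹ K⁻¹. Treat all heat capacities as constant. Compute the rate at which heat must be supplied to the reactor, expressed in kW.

Q_in = 13.0 kW

Extent of reaction ξ = 0.371 × 1140 = 422.94 mol/h
Reaction term: ξ·ΔH°_rxn = 422.94 × 46.3 = 19582 kJ/h
Sensible, feed 104→25 °C: -16391 kJ/h
Outlet flows (mol/h): A 717.06, B 422.94, H₂O 422.94
Sensible, products 25→236 °C: 43689 kJ/h
Q = ΔH = 46880 kJ/h = 13.022 kW
Heat supplied = 13.022 kW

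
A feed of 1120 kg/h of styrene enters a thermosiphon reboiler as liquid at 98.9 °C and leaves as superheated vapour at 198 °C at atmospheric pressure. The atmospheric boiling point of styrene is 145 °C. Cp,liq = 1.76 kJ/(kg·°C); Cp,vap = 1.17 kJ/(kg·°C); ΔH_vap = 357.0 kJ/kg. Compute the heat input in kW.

liquid 98.9→145 °C: 81.136 kJ/kg
vaporisation at 145 °C: 357 kJ/kg
vapour 145→198 °C: 62.01 kJ/kg
Δh = 81.136 + 357 + 62.01 = 500.15 kJ/kg
Q = ṁ·Δh = 1120 kg/h × 500.15 kJ/kg = 560160 kJ/h
|Q| = 155.6 kW

Q = 156 kW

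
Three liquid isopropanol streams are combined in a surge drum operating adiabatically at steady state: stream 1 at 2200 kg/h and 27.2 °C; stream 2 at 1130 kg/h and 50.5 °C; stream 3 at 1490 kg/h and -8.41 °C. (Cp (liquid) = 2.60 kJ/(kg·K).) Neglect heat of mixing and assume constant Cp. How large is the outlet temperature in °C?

T_out = 21.7 °C

Adiabatic, steady state ⇒ Σ ṁᵢCp,ᵢ(T_out − Tᵢ) = 0
T_out = Σ ṁᵢCp,ᵢTᵢ / Σ ṁᵢCp,ᵢ
      = 271370 / 12532 = 21.654 °C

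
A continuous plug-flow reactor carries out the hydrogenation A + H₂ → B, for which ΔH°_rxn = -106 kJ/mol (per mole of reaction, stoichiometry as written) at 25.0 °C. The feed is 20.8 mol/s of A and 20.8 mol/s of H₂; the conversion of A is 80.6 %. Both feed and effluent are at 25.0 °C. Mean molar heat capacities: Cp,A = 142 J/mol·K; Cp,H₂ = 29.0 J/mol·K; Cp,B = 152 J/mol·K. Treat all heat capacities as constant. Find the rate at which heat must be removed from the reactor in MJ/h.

Extent of reaction ξ = 0.806 × 20.8 = 16.765 mol/s
Reaction term: ξ·ΔH°_rxn = 16.765 × -106 = -1777.1 kJ/s
Q = ΔH = -1777.1 kJ/s = -1777.1 kW
Heat removed = 6397.4 MJ/h

Q_out = 6400 MJ/h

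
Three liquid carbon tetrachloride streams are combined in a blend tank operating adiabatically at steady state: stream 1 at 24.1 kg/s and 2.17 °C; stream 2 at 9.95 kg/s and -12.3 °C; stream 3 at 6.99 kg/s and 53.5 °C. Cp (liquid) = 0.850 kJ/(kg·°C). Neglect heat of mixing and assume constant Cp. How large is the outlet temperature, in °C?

T_out = 7.40 °C

No heat crosses the boundary, so H_out = H_in.
Σ ṁᵢCp,ᵢTᵢ = 24.1×0.850×2.17 + 9.95×0.850×-12.3 + 6.99×0.850×53.5 = 258.3
Σ ṁᵢCp,ᵢ = 24.1×0.850 + 9.95×0.850 + 6.99×0.850 = 34.884
T_out = 258.3 / 34.884 = 7.4044 °C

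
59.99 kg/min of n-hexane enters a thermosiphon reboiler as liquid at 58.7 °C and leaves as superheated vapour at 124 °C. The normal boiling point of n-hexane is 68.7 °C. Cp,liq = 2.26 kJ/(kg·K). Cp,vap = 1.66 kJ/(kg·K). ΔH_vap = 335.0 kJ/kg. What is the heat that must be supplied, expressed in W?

liquid 58.7→68.7 °C: 22.6 kJ/kg
vaporisation at 68.7 °C: 335 kJ/kg
vapour 68.7→124 °C: 91.798 kJ/kg
Δh = 22.6 + 335 + 91.798 = 449.4 kJ/kg
Q = ṁ·Δh = 59.99 kg/min × 449.4 kJ/kg = 26959 kJ/min
|Q| = 449.32 kW = 449320 W

Q = 449000 W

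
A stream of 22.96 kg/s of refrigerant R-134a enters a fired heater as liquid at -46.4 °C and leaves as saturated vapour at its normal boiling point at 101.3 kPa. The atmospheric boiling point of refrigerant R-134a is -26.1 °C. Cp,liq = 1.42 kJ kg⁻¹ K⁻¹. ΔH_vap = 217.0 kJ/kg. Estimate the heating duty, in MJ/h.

Q = 20300 MJ/h

liquid -46.4→-26.1 °C: 28.826 kJ/kg
vaporisation at -26.1 °C: 217 kJ/kg
Δh = 28.826 + 217 = 245.83 kJ/kg
Q = ṁ·Δh = 22.96 kg/s × 245.83 kJ/kg = 5644.2 kJ/s
|Q| = 5644.2 kW = 20319 MJ/h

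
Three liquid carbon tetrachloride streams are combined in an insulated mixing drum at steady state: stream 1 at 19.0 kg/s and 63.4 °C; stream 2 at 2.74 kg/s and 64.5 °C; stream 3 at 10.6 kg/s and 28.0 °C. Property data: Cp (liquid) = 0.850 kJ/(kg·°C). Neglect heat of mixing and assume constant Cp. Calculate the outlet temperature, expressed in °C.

T_out = 51.9 °C

Energy balance with Q = 0: Σ ṁᵢCp,ᵢ(T_out − Tᵢ) = 0
T_out = Σ ṁᵢCp,ᵢTᵢ / Σ ṁᵢCp,ᵢ
      = 1426.4 / 27.489 = 51.89 °C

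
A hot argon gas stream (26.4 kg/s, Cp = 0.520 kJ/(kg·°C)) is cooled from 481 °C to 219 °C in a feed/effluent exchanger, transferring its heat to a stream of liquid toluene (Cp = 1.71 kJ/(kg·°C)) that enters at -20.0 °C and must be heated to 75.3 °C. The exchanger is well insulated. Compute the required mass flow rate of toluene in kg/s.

ṁ_c = 22.1 kg/s

Heat released by hot stream: Q = 26.4 × 0.520 × (481 − 219) = 3596.7 kJ/s
Energy balance on cold side (adiabatic exchanger): Q = ṁ_c·Cp_c·(T_c,out − T_c,in)
ṁ_c = 3596.7 / [1.71 × (75.3 − -20.0)] = 22.071 kg/s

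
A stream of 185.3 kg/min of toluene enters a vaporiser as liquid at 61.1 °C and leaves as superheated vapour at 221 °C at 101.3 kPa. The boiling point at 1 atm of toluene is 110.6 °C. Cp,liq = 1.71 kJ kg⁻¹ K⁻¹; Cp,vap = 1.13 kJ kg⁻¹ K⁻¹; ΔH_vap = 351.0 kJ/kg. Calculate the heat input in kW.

liquid 61.1→110.6 °C: 84.645 kJ/kg
vaporisation at 110.6 °C: 351 kJ/kg
vapour 110.6→221 °C: 124.75 kJ/kg
Δh = 84.645 + 351 + 124.75 = 560.4 kJ/kg
Q = ṁ·Δh = 185.3 kg/min × 560.4 kJ/kg = 103840 kJ/min
|Q| = 1730.7 kW

Q = 1730 kW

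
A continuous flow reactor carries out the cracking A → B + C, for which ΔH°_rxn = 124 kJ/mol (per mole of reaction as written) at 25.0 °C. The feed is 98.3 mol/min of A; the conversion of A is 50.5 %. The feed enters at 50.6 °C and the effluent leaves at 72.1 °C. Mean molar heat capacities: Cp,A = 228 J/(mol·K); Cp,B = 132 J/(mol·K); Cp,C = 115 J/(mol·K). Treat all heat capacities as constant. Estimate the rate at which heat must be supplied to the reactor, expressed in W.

Q_in = 111000 W

Extent of reaction ξ = 0.505 × 98.3 = 49.642 mol/min
Reaction term: ξ·ΔH°_rxn = 49.642 × 124 = 6155.5 kJ/min
Sensible, feed 50.6→25 °C: -573.76 kJ/min
Outlet flows (mol/min): A 48.658, B 49.642, C 49.642
Sensible, products 25→72.1 °C: 1100 kJ/min
Q = ΔH = 6681.8 kJ/min = 111.36 kW
Heat supplied = 111360 W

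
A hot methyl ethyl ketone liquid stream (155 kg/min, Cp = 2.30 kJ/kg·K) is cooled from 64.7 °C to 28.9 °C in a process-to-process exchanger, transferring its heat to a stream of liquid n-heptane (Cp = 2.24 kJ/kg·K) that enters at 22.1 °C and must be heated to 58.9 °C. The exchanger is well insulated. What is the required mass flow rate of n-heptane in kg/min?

ṁ_c = 155 kg/min

Heat released by hot stream: Q = 155 × 2.30 × (64.7 − 28.9) = 12763 kJ/min
Energy balance on cold side (adiabatic exchanger): Q = ṁ_c·Cp_c·(T_c,out − T_c,in)
ṁ_c = 12763 / [2.24 × (58.9 − 22.1)] = 154.83 kg/min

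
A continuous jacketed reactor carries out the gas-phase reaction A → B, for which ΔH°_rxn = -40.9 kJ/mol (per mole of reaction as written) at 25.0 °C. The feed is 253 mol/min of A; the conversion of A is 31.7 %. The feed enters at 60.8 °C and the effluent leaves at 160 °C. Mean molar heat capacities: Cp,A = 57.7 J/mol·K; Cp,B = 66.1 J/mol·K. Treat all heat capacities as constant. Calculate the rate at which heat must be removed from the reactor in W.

Extent of reaction ξ = 0.317 × 253 = 80.201 mol/min
Reaction term: ξ·ΔH°_rxn = 80.201 × -40.9 = -3280.2 kJ/min
Sensible, feed 60.8→25 °C: -522.61 kJ/min
Outlet flows (mol/min): A 172.8, B 80.201
Sensible, products 25→160 °C: 2061.7 kJ/min
Q = ΔH = -1741.1 kJ/min = -29.019 kW
Heat removed = 29019 W

Q_out = 29000 W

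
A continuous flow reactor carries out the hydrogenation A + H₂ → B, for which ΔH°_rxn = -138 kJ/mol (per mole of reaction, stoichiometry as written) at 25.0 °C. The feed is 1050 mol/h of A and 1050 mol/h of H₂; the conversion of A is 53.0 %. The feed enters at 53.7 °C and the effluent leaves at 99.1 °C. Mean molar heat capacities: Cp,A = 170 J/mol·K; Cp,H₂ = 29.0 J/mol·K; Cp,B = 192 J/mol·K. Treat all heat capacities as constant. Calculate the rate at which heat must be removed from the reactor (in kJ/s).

Extent of reaction ξ = 0.530 × 1050 = 556.5 mol/h
Reaction term: ξ·ΔH°_rxn = 556.5 × -138 = -76797 kJ/h
Sensible, feed 53.7→25 °C: -5996.9 kJ/h
Outlet flows (mol/h): A 493.5, H₂ 493.5, B 556.5
Sensible, products 25→99.1 °C: 15195 kJ/h
Q = ΔH = -67599 kJ/h = -18.778 kW
Heat removed = 18.778 kJ/s

Q_out = 18.8 kJ/s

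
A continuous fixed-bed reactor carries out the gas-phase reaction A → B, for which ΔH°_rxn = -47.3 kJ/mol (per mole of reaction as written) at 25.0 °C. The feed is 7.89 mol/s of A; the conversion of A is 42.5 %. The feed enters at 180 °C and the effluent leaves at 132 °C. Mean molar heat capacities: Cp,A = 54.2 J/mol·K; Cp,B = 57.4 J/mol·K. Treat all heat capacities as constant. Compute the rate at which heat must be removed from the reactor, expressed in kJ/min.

Extent of reaction ξ = 0.425 × 7.89 = 3.3532 mol/s
Reaction term: ξ·ΔH°_rxn = 3.3532 × -47.3 = -158.61 kJ/s
Sensible, feed 180→25 °C: -66.284 kJ/s
Outlet flows (mol/s): A 4.5367, B 3.3532
Sensible, products 25→132 °C: 46.905 kJ/s
Q = ΔH = -177.99 kJ/s = -177.99 kW
Heat removed = 10679 kJ/min

Q_out = 10700 kJ/min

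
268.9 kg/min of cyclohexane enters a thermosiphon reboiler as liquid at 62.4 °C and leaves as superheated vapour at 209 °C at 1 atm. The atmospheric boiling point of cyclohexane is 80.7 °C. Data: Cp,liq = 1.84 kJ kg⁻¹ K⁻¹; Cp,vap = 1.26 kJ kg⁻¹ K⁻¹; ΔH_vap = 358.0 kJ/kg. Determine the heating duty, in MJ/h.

Q = 8930 MJ/h

liquid 62.4→80.7 °C: 33.672 kJ/kg
vaporisation at 80.7 °C: 358 kJ/kg
vapour 80.7→209 °C: 161.66 kJ/kg
Δh = 33.672 + 358 + 161.66 = 553.33 kJ/kg
Q = ṁ·Δh = 268.9 kg/min × 553.33 kJ/kg = 148790 kJ/min
|Q| = 2479.8 kW = 8927.4 MJ/h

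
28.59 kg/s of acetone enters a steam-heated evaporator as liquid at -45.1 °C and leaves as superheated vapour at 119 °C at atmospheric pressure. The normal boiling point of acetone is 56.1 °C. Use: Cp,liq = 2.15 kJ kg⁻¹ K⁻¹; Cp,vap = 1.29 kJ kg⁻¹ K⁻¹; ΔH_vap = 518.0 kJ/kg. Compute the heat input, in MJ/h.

liquid -45.1→56.1 °C: 217.58 kJ/kg
vaporisation at 56.1 °C: 518 kJ/kg
vapour 56.1→119 °C: 81.141 kJ/kg
Δh = 217.58 + 518 + 81.141 = 816.72 kJ/kg
Q = ṁ·Δh = 28.59 kg/s × 816.72 kJ/kg = 23350 kJ/s
|Q| = 23350 kW = 84060 MJ/h

Q = 84100 MJ/h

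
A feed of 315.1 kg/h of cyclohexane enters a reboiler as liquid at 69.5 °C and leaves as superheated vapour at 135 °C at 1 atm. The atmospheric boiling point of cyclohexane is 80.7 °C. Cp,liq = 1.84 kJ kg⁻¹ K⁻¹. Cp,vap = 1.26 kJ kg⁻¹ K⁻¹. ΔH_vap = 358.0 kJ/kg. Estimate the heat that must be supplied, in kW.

liquid 69.5→80.7 °C: 20.608 kJ/kg
vaporisation at 80.7 °C: 358 kJ/kg
vapour 80.7→135 °C: 68.418 kJ/kg
Δh = 20.608 + 358 + 68.418 = 447.03 kJ/kg
Q = ṁ·Δh = 315.1 kg/h × 447.03 kJ/kg = 140860 kJ/h
|Q| = 39.127 kW

Q = 39.1 kW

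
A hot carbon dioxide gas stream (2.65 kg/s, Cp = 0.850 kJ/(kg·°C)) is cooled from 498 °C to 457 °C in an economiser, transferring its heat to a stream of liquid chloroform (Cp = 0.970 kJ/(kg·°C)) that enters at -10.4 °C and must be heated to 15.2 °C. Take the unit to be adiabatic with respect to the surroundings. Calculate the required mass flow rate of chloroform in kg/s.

Heat released by hot stream: Q = 2.65 × 0.850 × (498 − 457) = 92.352 kJ/s
Energy balance on cold side (adiabatic exchanger): Q = ṁ_c·Cp_c·(T_c,out − T_c,in)
ṁ_c = 92.352 / [0.970 × (15.2 − -10.4)] = 3.7191 kg/s

ṁ_c = 3.72 kg/s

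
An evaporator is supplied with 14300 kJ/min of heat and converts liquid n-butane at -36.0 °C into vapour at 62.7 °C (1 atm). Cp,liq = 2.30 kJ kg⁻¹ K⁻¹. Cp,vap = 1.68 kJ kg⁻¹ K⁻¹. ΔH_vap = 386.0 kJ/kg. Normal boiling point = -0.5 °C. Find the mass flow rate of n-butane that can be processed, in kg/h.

ṁ = 1500 kg/h

Δh = 2.30×(-0.5−-36.0) + 386.0 + 1.68×(62.7−-0.5) = 573.83 kJ/kg
Q = 14300 kJ/min = 238.33 kJ/s = 858000 kJ/h
ṁ = Q/Δh = 858000 / 573.83 = 1495.2 kg/h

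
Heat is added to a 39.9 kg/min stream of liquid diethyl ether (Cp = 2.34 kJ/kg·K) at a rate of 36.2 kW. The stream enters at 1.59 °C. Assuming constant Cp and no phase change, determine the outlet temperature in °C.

Q = 36.2 kW = 2172 kJ/min
ΔT = Q/(ṁ·Cp) = 2172/(39.9×2.34) = 23.263 K
T_out = 1.59 + 23.263 = 24.853 °C

T_out = 24.9 °C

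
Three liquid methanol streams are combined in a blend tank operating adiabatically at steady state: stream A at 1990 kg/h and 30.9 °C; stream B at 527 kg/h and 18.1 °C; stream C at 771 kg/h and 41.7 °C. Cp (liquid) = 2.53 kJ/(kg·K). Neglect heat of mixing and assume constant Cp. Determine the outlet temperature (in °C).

No heat crosses the boundary, so H_out = H_in.
T_out = Σ ṁᵢCp,ᵢTᵢ / Σ ṁᵢCp,ᵢ
      = 261050 / 8318.6 = 31.381 °C

T_out = 31.4 °C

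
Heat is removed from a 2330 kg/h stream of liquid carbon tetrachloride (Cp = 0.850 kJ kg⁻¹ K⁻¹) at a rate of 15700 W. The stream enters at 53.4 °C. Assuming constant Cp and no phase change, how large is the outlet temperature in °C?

T_out = 24.9 °C

Q = 15700 W = 56520 kJ/h
ΔT = Q/(ṁ·Cp) = 56520/(2330×0.850) = 28.538 K
T_out = 53.4 − 28.538 = 24.862 °C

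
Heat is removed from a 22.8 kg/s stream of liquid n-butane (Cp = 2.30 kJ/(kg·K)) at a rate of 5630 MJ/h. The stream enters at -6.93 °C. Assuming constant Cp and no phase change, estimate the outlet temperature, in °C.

Q = 5630 MJ/h = 1563.9 kJ/s
ΔT = Q/(ṁ·Cp) = 1563.9/(22.8×2.30) = 29.822 K
T_out = -6.93 − 29.822 = -36.752 °C

T_out = -36.8 °C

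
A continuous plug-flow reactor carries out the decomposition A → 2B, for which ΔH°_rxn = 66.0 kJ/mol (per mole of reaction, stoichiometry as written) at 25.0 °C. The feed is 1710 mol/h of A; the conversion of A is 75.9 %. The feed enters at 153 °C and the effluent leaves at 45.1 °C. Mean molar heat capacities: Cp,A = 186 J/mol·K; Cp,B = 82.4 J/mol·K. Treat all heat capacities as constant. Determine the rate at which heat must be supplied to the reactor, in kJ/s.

Extent of reaction ξ = 0.759 × 1710 = 1297.9 mol/h
Reaction term: ξ·ΔH°_rxn = 1297.9 × 66.0 = 85661 kJ/h
Sensible, feed 153→25 °C: -40712 kJ/h
Outlet flows (mol/h): A 412.11, B 2595.8
Sensible, products 25→45.1 °C: 5839.9 kJ/h
Q = ΔH = 50789 kJ/h = 14.108 kW
Heat supplied = 14.108 kJ/s

Q_in = 14.1 kJ/s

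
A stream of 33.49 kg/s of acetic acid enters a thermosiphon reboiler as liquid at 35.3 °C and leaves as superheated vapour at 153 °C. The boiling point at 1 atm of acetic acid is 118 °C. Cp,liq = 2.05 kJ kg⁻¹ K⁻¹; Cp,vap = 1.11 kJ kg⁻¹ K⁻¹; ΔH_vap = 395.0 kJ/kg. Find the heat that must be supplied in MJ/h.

Q = 72700 MJ/h

liquid 35.3→118 °C: 169.53 kJ/kg
vaporisation at 118 °C: 395 kJ/kg
vapour 118→153 °C: 38.85 kJ/kg
Δh = 169.53 + 395 + 38.85 = 603.38 kJ/kg
Q = ṁ·Δh = 33.49 kg/s × 603.38 kJ/kg = 20207 kJ/s
|Q| = 20207 kW = 72747 MJ/h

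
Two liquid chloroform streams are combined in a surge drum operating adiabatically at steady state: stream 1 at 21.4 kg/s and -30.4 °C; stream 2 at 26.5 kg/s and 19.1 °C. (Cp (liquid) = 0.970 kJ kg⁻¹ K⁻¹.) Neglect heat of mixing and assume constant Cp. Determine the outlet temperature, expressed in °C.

T_out = -3.01 °C

No heat crosses the boundary, so H_out = H_in.
Σ ṁᵢCp,ᵢTᵢ = 21.4×0.970×-30.4 + 26.5×0.970×19.1 = -140.08
Σ ṁᵢCp,ᵢ = 21.4×0.970 + 26.5×0.970 = 46.463
T_out = -140.08 / 46.463 = -3.0148 °C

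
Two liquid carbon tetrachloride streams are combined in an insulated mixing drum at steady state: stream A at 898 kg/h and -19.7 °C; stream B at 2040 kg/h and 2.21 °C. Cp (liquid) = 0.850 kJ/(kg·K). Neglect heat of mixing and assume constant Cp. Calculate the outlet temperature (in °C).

Energy balance with Q = 0: Σ ṁᵢCp,ᵢ(T_out − Tᵢ) = 0
Σ ṁᵢCp,ᵢTᵢ = 898×0.850×-19.7 + 2040×0.850×2.21 = -11205
Σ ṁᵢCp,ᵢ = 898×0.850 + 2040×0.850 = 2497.3
T_out = -11205 / 2497.3 = -4.4868 °C

T_out = -4.49 °C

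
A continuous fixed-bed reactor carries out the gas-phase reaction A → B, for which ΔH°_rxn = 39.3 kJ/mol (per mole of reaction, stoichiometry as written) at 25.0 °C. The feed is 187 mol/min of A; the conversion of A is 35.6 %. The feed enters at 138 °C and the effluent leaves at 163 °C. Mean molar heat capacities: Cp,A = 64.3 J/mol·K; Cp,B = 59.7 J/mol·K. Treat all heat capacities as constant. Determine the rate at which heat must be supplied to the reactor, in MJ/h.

Extent of reaction ξ = 0.356 × 187 = 66.572 mol/min
Reaction term: ξ·ΔH°_rxn = 66.572 × 39.3 = 2616.3 kJ/min
Sensible, feed 138→25 °C: -1358.7 kJ/min
Outlet flows (mol/min): A 120.43, B 66.572
Sensible, products 25→163 °C: 1617.1 kJ/min
Q = ΔH = 2874.6 kJ/min = 47.91 kW
Heat supplied = 172.48 MJ/h

Q_in = 172 MJ/h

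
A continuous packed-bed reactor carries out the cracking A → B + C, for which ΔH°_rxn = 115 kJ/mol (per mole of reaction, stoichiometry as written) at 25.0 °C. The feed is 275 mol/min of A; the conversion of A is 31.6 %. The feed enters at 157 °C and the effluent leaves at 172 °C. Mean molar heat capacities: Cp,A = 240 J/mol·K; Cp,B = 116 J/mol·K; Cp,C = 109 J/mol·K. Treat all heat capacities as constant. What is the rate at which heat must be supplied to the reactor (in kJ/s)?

Q_in = 180 kJ/s

Extent of reaction ξ = 0.316 × 275 = 86.9 mol/min
Reaction term: ξ·ΔH°_rxn = 86.9 × 115 = 9993.5 kJ/min
Sensible, feed 157→25 °C: -8712 kJ/min
Outlet flows (mol/min): A 188.1, B 86.9, C 86.9
Sensible, products 25→172 °C: 9510.4 kJ/min
Q = ΔH = 10792 kJ/min = 179.86 kW
Heat supplied = 179.86 kJ/s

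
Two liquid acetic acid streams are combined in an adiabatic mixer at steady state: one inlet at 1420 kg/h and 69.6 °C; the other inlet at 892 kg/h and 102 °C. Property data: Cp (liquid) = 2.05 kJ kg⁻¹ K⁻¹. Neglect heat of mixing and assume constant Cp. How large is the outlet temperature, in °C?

Energy balance with Q = 0: Σ ṁᵢCp,ᵢ(T_out − Tᵢ) = 0
Σ ṁᵢCp,ᵢTᵢ = 1420×2.05×69.6 + 892×2.05×102 = 389120
Σ ṁᵢCp,ᵢ = 1420×2.05 + 892×2.05 = 4739.6
T_out = 389120 / 4739.6 = 82.1 °C

T_out = 82.1 °C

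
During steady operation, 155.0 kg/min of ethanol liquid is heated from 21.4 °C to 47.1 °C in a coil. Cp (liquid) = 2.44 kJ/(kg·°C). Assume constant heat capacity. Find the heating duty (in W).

Q = 162000 W

Q = ṁ·Cp·ΔT = 155.0 × 2.44 × (47.1 − 21.4) = 9719.7 kJ/min
Converting: 9719.7 / 60 s = 162 kW
Heating duty = 162000 W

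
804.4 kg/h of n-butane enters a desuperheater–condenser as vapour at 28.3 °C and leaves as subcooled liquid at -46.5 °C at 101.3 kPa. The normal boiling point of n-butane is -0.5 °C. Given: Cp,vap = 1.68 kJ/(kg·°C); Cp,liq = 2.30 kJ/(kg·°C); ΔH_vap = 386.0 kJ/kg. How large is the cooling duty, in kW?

Q_c = 121 kW

vapour 28.3→-0.5 °C: -48.384 kJ/kg
condensation at -0.5 °C: -386 kJ/kg
liquid -0.5→-46.5 °C: -105.8 kJ/kg
Δh = -48.384 + -386 + -105.8 = -540.18 kJ/kg
Q = ṁ·Δh = 804.4 kg/h × -540.18 kJ/kg = -434520 kJ/h
|Q| = 120.7 kW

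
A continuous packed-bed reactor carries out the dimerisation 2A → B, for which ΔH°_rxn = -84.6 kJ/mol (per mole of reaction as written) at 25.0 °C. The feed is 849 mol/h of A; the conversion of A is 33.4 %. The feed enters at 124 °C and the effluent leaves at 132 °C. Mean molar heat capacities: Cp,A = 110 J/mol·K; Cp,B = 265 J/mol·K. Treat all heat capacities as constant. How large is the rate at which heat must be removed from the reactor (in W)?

Q_out = 2930 W

Extent of reaction ξ = 0.334 × 849 / 2 = 141.78 mol/h
Reaction term: ξ·ΔH°_rxn = 141.78 × -84.6 = -11995 kJ/h
Sensible, feed 124→25 °C: -9245.6 kJ/h
Outlet flows (mol/h): A 565.43, B 141.78
Sensible, products 25→132 °C: 10675 kJ/h
Q = ΔH = -10565 kJ/h = -2.9347 kW
Heat removed = 2934.7 W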